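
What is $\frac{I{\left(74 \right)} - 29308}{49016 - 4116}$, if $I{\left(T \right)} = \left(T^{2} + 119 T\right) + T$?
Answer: $- \frac{3738}{11225} \approx -0.33301$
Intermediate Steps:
$I{\left(T \right)} = T^{2} + 120 T$
$\frac{I{\left(74 \right)} - 29308}{49016 - 4116} = \frac{74 \left(120 + 74\right) - 29308}{49016 - 4116} = \frac{74 \cdot 194 - 29308}{44900} = \left(14356 - 29308\right) \frac{1}{44900} = \left(-14952\right) \frac{1}{44900} = - \frac{3738}{11225}$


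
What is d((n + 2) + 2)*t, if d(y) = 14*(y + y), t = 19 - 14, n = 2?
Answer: 840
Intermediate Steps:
t = 5
d(y) = 28*y (d(y) = 14*(2*y) = 28*y)
d((n + 2) + 2)*t = (28*((2 + 2) + 2))*5 = (28*(4 + 2))*5 = (28*6)*5 = 168*5 = 840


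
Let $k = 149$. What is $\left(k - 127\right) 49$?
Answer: $1078$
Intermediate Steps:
$\left(k - 127\right) 49 = \left(149 - 127\right) 49 = 22 \cdot 49 = 1078$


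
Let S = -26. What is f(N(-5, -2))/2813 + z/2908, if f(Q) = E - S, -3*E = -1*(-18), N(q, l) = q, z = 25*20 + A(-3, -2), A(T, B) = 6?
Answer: 740769/4090102 ≈ 0.18111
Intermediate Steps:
z = 506 (z = 25*20 + 6 = 500 + 6 = 506)
E = -6 (E = -(-1)*(-18)/3 = -⅓*18 = -6)
f(Q) = 20 (f(Q) = -6 - 1*(-26) = -6 + 26 = 20)
f(N(-5, -2))/2813 + z/2908 = 20/2813 + 506/2908 = 20*(1/2813) + 506*(1/2908) = 20/2813 + 253/1454 = 740769/4090102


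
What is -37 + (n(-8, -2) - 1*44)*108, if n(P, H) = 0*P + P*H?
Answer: -3061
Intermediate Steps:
n(P, H) = H*P (n(P, H) = 0 + H*P = H*P)
-37 + (n(-8, -2) - 1*44)*108 = -37 + (-2*(-8) - 1*44)*108 = -37 + (16 - 44)*108 = -37 - 28*108 = -37 - 3024 = -3061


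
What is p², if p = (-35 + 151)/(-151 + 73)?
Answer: 3364/1521 ≈ 2.2117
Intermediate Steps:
p = -58/39 (p = 116/(-78) = 116*(-1/78) = -58/39 ≈ -1.4872)
p² = (-58/39)² = 3364/1521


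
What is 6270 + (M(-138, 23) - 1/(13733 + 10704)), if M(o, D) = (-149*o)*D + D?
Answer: 11710674702/24437 ≈ 4.7922e+5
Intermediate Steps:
M(o, D) = D - 149*D*o (M(o, D) = -149*D*o + D = D - 149*D*o)
6270 + (M(-138, 23) - 1/(13733 + 10704)) = 6270 + (23*(1 - 149*(-138)) - 1/(13733 + 10704)) = 6270 + (23*(1 + 20562) - 1/24437) = 6270 + (23*20563 - 1*1/24437) = 6270 + (472949 - 1/24437) = 6270 + 11557454712/24437 = 11710674702/24437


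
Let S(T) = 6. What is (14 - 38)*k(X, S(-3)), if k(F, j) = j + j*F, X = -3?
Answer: 288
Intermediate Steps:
k(F, j) = j + F*j
(14 - 38)*k(X, S(-3)) = (14 - 38)*(6*(1 - 3)) = -144*(-2) = -24*(-12) = 288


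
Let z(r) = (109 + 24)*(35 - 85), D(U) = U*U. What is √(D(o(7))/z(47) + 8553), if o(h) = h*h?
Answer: √308750266/190 ≈ 92.480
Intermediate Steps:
o(h) = h²
D(U) = U²
z(r) = -6650 (z(r) = 133*(-50) = -6650)
√(D(o(7))/z(47) + 8553) = √((7²)²/(-6650) + 8553) = √(49²*(-1/6650) + 8553) = √(2401*(-1/6650) + 8553) = √(-343/950 + 8553) = √(8125007/950) = √308750266/190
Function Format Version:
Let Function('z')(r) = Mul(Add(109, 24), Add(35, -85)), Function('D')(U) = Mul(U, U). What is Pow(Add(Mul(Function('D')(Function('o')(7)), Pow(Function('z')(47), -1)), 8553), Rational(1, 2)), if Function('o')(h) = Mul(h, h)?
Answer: Mul(Rational(1, 190), Pow(308750266, Rational(1, 2))) ≈ 92.480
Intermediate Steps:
Function('o')(h) = Pow(h, 2)
Function('D')(U) = Pow(U, 2)
Function('z')(r) = -6650 (Function('z')(r) = Mul(133, -50) = -6650)
Pow(Add(Mul(Function('D')(Function('o')(7)), Pow(Function('z')(47), -1)), 8553), Rational(1, 2)) = Pow(Add(Mul(Pow(Pow(7, 2), 2), Pow(-6650, -1)), 8553), Rational(1, 2)) = Pow(Add(Mul(Pow(49, 2), Rational(-1, 6650)), 8553), Rational(1, 2)) = Pow(Add(Mul(2401, Rational(-1, 6650)), 8553), Rational(1, 2)) = Pow(Add(Rational(-343, 950), 8553), Rational(1, 2)) = Pow(Rational(8125007, 950), Rational(1, 2)) = Mul(Rational(1, 190), Pow(308750266, Rational(1, 2)))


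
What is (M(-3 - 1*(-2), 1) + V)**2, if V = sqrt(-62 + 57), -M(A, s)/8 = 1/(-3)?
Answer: 19/9 + 16*I*sqrt(5)/3 ≈ 2.1111 + 11.926*I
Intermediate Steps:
M(A, s) = 8/3 (M(A, s) = -8/(-3) = -8*(-1/3) = 8/3)
V = I*sqrt(5) (V = sqrt(-5) = I*sqrt(5) ≈ 2.2361*I)
(M(-3 - 1*(-2), 1) + V)**2 = (8/3 + I*sqrt(5))**2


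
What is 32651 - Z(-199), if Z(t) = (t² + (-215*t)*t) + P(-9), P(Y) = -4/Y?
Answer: 76565381/9 ≈ 8.5073e+6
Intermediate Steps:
Z(t) = 4/9 - 214*t² (Z(t) = (t² + (-215*t)*t) - 4/(-9) = (t² - 215*t²) - 4*(-⅑) = -214*t² + 4/9 = 4/9 - 214*t²)
32651 - Z(-199) = 32651 - (4/9 - 214*(-199)²) = 32651 - (4/9 - 214*39601) = 32651 - (4/9 - 8474614) = 32651 - 1*(-76271522/9) = 32651 + 76271522/9 = 76565381/9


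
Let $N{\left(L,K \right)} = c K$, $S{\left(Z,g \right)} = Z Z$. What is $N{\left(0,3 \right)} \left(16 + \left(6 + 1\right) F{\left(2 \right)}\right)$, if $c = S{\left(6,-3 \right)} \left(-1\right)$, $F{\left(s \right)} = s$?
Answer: $-3240$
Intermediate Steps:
$S{\left(Z,g \right)} = Z^{2}$
$c = -36$ ($c = 6^{2} \left(-1\right) = 36 \left(-1\right) = -36$)
$N{\left(L,K \right)} = - 36 K$
$N{\left(0,3 \right)} \left(16 + \left(6 + 1\right) F{\left(2 \right)}\right) = \left(-36\right) 3 \left(16 + \left(6 + 1\right) 2\right) = - 108 \left(16 + 7 \cdot 2\right) = - 108 \left(16 + 14\right) = \left(-108\right) 30 = -3240$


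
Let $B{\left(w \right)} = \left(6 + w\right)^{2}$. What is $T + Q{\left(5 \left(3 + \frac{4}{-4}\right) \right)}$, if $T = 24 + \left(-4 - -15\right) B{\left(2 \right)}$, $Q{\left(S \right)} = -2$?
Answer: $726$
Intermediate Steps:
$T = 728$ ($T = 24 + \left(-4 - -15\right) \left(6 + 2\right)^{2} = 24 + \left(-4 + 15\right) 8^{2} = 24 + 11 \cdot 64 = 24 + 704 = 728$)
$T + Q{\left(5 \left(3 + \frac{4}{-4}\right) \right)} = 728 - 2 = 726$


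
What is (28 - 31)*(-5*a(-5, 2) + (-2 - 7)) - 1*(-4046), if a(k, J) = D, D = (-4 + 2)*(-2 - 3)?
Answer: 4223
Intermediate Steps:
D = 10 (D = -2*(-5) = 10)
a(k, J) = 10
(28 - 31)*(-5*a(-5, 2) + (-2 - 7)) - 1*(-4046) = (28 - 31)*(-5*10 + (-2 - 7)) - 1*(-4046) = -3*(-50 - 9) + 4046 = -3*(-59) + 4046 = 177 + 4046 = 4223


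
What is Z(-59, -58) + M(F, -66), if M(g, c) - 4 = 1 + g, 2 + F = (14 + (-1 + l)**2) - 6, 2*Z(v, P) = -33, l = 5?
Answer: 21/2 ≈ 10.500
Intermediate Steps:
Z(v, P) = -33/2 (Z(v, P) = (1/2)*(-33) = -33/2)
F = 22 (F = -2 + ((14 + (-1 + 5)**2) - 6) = -2 + ((14 + 4**2) - 6) = -2 + ((14 + 16) - 6) = -2 + (30 - 6) = -2 + 24 = 22)
M(g, c) = 5 + g (M(g, c) = 4 + (1 + g) = 5 + g)
Z(-59, -58) + M(F, -66) = -33/2 + (5 + 22) = -33/2 + 27 = 21/2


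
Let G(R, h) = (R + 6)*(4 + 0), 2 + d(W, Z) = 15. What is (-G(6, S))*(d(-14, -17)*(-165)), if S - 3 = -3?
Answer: 102960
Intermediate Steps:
S = 0 (S = 3 - 3 = 0)
d(W, Z) = 13 (d(W, Z) = -2 + 15 = 13)
G(R, h) = 24 + 4*R (G(R, h) = (6 + R)*4 = 24 + 4*R)
(-G(6, S))*(d(-14, -17)*(-165)) = (-(24 + 4*6))*(13*(-165)) = -(24 + 24)*(-2145) = -1*48*(-2145) = -48*(-2145) = 102960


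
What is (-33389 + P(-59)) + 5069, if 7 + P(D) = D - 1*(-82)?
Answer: -28304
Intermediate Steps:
P(D) = 75 + D (P(D) = -7 + (D - 1*(-82)) = -7 + (D + 82) = -7 + (82 + D) = 75 + D)
(-33389 + P(-59)) + 5069 = (-33389 + (75 - 59)) + 5069 = (-33389 + 16) + 5069 = -33373 + 5069 = -28304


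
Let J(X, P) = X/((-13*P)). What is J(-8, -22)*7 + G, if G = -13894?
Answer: -1986870/143 ≈ -13894.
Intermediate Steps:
J(X, P) = -X/(13*P) (J(X, P) = X*(-1/(13*P)) = -X/(13*P))
J(-8, -22)*7 + G = -1/13*(-8)/(-22)*7 - 13894 = -1/13*(-8)*(-1/22)*7 - 13894 = -4/143*7 - 13894 = -28/143 - 13894 = -1986870/143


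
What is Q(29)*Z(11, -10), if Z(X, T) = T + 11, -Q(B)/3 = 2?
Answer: -6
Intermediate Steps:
Q(B) = -6 (Q(B) = -3*2 = -6)
Z(X, T) = 11 + T
Q(29)*Z(11, -10) = -6*(11 - 10) = -6*1 = -6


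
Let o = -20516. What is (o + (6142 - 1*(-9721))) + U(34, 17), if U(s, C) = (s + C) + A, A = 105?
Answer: -4497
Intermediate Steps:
U(s, C) = 105 + C + s (U(s, C) = (s + C) + 105 = (C + s) + 105 = 105 + C + s)
(o + (6142 - 1*(-9721))) + U(34, 17) = (-20516 + (6142 - 1*(-9721))) + (105 + 17 + 34) = (-20516 + (6142 + 9721)) + 156 = (-20516 + 15863) + 156 = -4653 + 156 = -4497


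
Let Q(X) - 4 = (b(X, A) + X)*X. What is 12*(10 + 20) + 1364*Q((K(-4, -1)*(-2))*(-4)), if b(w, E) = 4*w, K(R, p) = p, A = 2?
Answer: 442296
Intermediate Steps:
Q(X) = 4 + 5*X**2 (Q(X) = 4 + (4*X + X)*X = 4 + (5*X)*X = 4 + 5*X**2)
12*(10 + 20) + 1364*Q((K(-4, -1)*(-2))*(-4)) = 12*(10 + 20) + 1364*(4 + 5*(-1*(-2)*(-4))**2) = 12*30 + 1364*(4 + 5*(2*(-4))**2) = 360 + 1364*(4 + 5*(-8)**2) = 360 + 1364*(4 + 5*64) = 360 + 1364*(4 + 320) = 360 + 1364*324 = 360 + 441936 = 442296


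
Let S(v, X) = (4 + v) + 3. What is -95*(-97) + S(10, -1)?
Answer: 9232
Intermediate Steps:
S(v, X) = 7 + v
-95*(-97) + S(10, -1) = -95*(-97) + (7 + 10) = 9215 + 17 = 9232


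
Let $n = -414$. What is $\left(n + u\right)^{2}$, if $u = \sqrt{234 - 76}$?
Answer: $\left(414 - \sqrt{158}\right)^{2} \approx 1.6115 \cdot 10^{5}$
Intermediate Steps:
$u = \sqrt{158} \approx 12.57$
$\left(n + u\right)^{2} = \left(-414 + \sqrt{158}\right)^{2}$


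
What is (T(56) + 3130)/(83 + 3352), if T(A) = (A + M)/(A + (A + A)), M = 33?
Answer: 525929/577080 ≈ 0.91136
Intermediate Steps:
T(A) = (33 + A)/(3*A) (T(A) = (A + 33)/(A + (A + A)) = (33 + A)/(A + 2*A) = (33 + A)/((3*A)) = (33 + A)*(1/(3*A)) = (33 + A)/(3*A))
(T(56) + 3130)/(83 + 3352) = ((⅓)*(33 + 56)/56 + 3130)/(83 + 3352) = ((⅓)*(1/56)*89 + 3130)/3435 = (89/168 + 3130)*(1/3435) = (525929/168)*(1/3435) = 525929/577080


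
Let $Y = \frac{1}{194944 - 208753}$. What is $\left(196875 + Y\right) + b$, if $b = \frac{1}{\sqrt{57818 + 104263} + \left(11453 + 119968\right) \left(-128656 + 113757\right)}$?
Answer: $\frac{1158121345948684155811735681}{5882521124442813897360} - \frac{\sqrt{2001}}{425991825942705040} \approx 1.9688 \cdot 10^{5}$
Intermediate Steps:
$Y = - \frac{1}{13809}$ ($Y = \frac{1}{-13809} = - \frac{1}{13809} \approx -7.2417 \cdot 10^{-5}$)
$b = \frac{1}{-1958041479 + 9 \sqrt{2001}}$ ($b = \frac{1}{\sqrt{162081} + 131421 \left(-14899\right)} = \frac{1}{9 \sqrt{2001} - 1958041479} = \frac{1}{-1958041479 + 9 \sqrt{2001}} \approx -5.1071 \cdot 10^{-10}$)
$\left(196875 + Y\right) + b = \left(196875 - \frac{1}{13809}\right) - \left(\frac{652680493}{1277975477828115120} + \frac{\sqrt{2001}}{425991825942705040}\right) = \frac{2718646874}{13809} - \left(\frac{652680493}{1277975477828115120} + \frac{\sqrt{2001}}{425991825942705040}\right) = \frac{1158121345948684155811735681}{5882521124442813897360} - \frac{\sqrt{2001}}{425991825942705040}$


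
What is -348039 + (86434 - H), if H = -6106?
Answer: -255499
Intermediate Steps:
-348039 + (86434 - H) = -348039 + (86434 - 1*(-6106)) = -348039 + (86434 + 6106) = -348039 + 92540 = -255499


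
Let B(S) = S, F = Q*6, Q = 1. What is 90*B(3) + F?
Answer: 276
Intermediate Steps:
F = 6 (F = 1*6 = 6)
90*B(3) + F = 90*3 + 6 = 270 + 6 = 276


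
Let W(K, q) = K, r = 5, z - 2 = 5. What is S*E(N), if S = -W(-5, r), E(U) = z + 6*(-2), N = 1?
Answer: -25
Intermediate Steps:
z = 7 (z = 2 + 5 = 7)
E(U) = -5 (E(U) = 7 + 6*(-2) = 7 - 12 = -5)
S = 5 (S = -1*(-5) = 5)
S*E(N) = 5*(-5) = -25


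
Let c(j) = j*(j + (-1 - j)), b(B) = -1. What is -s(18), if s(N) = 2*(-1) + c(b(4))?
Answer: 1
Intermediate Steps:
c(j) = -j (c(j) = j*(-1) = -j)
s(N) = -1 (s(N) = 2*(-1) - 1*(-1) = -2 + 1 = -1)
-s(18) = -1*(-1) = 1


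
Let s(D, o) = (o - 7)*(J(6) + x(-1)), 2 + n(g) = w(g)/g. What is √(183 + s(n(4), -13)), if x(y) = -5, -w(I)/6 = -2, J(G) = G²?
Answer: I*√437 ≈ 20.905*I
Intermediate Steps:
w(I) = 12 (w(I) = -6*(-2) = 12)
n(g) = -2 + 12/g
s(D, o) = -217 + 31*o (s(D, o) = (o - 7)*(6² - 5) = (-7 + o)*(36 - 5) = (-7 + o)*31 = -217 + 31*o)
√(183 + s(n(4), -13)) = √(183 + (-217 + 31*(-13))) = √(183 + (-217 - 403)) = √(183 - 620) = √(-437) = I*√437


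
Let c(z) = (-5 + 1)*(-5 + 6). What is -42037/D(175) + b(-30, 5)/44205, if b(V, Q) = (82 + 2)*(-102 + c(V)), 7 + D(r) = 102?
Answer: -17705633/39995 ≈ -442.70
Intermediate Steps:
D(r) = 95 (D(r) = -7 + 102 = 95)
c(z) = -4 (c(z) = -4*1 = -4)
b(V, Q) = -8904 (b(V, Q) = (82 + 2)*(-102 - 4) = 84*(-106) = -8904)
-42037/D(175) + b(-30, 5)/44205 = -42037/95 - 8904/44205 = -42037*1/95 - 8904*1/44205 = -42037/95 - 424/2105 = -17705633/39995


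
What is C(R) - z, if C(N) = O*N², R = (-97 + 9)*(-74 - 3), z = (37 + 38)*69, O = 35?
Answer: 1606990985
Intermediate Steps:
z = 5175 (z = 75*69 = 5175)
R = 6776 (R = -88*(-77) = 6776)
C(N) = 35*N²
C(R) - z = 35*6776² - 1*5175 = 35*45914176 - 5175 = 1606996160 - 5175 = 1606990985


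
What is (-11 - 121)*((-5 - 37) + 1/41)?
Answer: 227172/41 ≈ 5540.8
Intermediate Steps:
(-11 - 121)*((-5 - 37) + 1/41) = -132*(-42 + 1/41) = -132*(-1721/41) = 227172/41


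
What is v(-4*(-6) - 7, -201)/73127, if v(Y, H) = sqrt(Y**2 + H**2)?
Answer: sqrt(40690)/73127 ≈ 0.0027585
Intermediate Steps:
v(Y, H) = sqrt(H**2 + Y**2)
v(-4*(-6) - 7, -201)/73127 = sqrt((-201)**2 + (-4*(-6) - 7)**2)/73127 = sqrt(40401 + (24 - 7)**2)*(1/73127) = sqrt(40401 + 17**2)*(1/73127) = sqrt(40401 + 289)*(1/73127) = sqrt(40690)*(1/73127) = sqrt(40690)/73127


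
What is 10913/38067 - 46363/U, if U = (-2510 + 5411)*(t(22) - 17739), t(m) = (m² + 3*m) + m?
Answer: 181749436564/631930814763 ≈ 0.28761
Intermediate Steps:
t(m) = m² + 4*m
U = -49801467 (U = (-2510 + 5411)*(22*(4 + 22) - 17739) = 2901*(22*26 - 17739) = 2901*(572 - 17739) = 2901*(-17167) = -49801467)
10913/38067 - 46363/U = 10913/38067 - 46363/(-49801467) = 10913*(1/38067) - 46363*(-1/49801467) = 10913/38067 + 46363/49801467 = 181749436564/631930814763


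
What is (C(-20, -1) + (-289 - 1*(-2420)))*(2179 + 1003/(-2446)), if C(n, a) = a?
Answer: 5675205015/1223 ≈ 4.6404e+6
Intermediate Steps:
(C(-20, -1) + (-289 - 1*(-2420)))*(2179 + 1003/(-2446)) = (-1 + (-289 - 1*(-2420)))*(2179 + 1003/(-2446)) = (-1 + (-289 + 2420))*(2179 + 1003*(-1/2446)) = (-1 + 2131)*(2179 - 1003/2446) = 2130*(5328831/2446) = 5675205015/1223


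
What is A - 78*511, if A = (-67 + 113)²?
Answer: -37742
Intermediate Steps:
A = 2116 (A = 46² = 2116)
A - 78*511 = 2116 - 78*511 = 2116 - 39858 = -37742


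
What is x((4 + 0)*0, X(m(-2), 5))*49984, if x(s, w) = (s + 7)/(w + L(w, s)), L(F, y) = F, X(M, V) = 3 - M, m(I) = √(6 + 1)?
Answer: 262416 + 87472*√7 ≈ 4.9385e+5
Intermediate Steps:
m(I) = √7
x(s, w) = (7 + s)/(2*w) (x(s, w) = (s + 7)/(w + w) = (7 + s)/((2*w)) = (7 + s)*(1/(2*w)) = (7 + s)/(2*w))
x((4 + 0)*0, X(m(-2), 5))*49984 = ((7 + (4 + 0)*0)/(2*(3 - √7)))*49984 = ((7 + 4*0)/(2*(3 - √7)))*49984 = ((7 + 0)/(2*(3 - √7)))*49984 = ((½)*7/(3 - √7))*49984 = (7/(2*(3 - √7)))*49984 = 174944/(3 - √7)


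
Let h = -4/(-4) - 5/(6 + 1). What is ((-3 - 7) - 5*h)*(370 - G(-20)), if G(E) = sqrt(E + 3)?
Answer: -29600/7 + 80*I*sqrt(17)/7 ≈ -4228.6 + 47.121*I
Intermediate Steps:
G(E) = sqrt(3 + E)
h = 2/7 (h = -4*(-1/4) - 5/7 = 1 - 5*1/7 = 1 - 5/7 = 2/7 ≈ 0.28571)
((-3 - 7) - 5*h)*(370 - G(-20)) = ((-3 - 7) - 5*2/7)*(370 - sqrt(3 - 20)) = (-10 - 10/7)*(370 - sqrt(-17)) = -80*(370 - I*sqrt(17))/7 = -29600/7 + 80*I*sqrt(17)/7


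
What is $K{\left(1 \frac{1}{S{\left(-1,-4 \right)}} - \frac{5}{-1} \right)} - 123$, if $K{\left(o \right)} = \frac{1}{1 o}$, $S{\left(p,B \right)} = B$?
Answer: $- \frac{2333}{19} \approx -122.79$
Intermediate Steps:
$K{\left(o \right)} = \frac{1}{o}$
$K{\left(1 \frac{1}{S{\left(-1,-4 \right)}} - \frac{5}{-1} \right)} - 123 = \frac{1}{1 \frac{1}{-4} - \frac{5}{-1}} - 123 = \frac{1}{1 \left(- \frac{1}{4}\right) - -5} - 123 = \frac{1}{- \frac{1}{4} + 5} - 123 = \frac{1}{\frac{19}{4}} - 123 = \frac{4}{19} - 123 = - \frac{2333}{19}$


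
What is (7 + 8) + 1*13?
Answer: 28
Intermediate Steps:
(7 + 8) + 1*13 = 15 + 13 = 28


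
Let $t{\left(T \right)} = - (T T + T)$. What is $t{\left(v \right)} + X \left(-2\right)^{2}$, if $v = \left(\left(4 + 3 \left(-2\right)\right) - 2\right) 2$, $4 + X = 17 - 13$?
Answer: $-56$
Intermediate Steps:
$X = 0$ ($X = -4 + \left(17 - 13\right) = -4 + 4 = 0$)
$v = -8$ ($v = \left(\left(4 - 6\right) - 2\right) 2 = \left(-2 - 2\right) 2 = \left(-4\right) 2 = -8$)
$t{\left(T \right)} = - T - T^{2}$ ($t{\left(T \right)} = - (T^{2} + T) = - (T + T^{2}) = - T - T^{2}$)
$t{\left(v \right)} + X \left(-2\right)^{2} = \left(-1\right) \left(-8\right) \left(1 - 8\right) + 0 \left(-2\right)^{2} = \left(-1\right) \left(-8\right) \left(-7\right) + 0 \cdot 4 = -56 + 0 = -56$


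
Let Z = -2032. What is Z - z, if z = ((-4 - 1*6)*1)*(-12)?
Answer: -2152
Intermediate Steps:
z = 120 (z = ((-4 - 6)*1)*(-12) = -10*1*(-12) = -10*(-12) = 120)
Z - z = -2032 - 1*120 = -2032 - 120 = -2152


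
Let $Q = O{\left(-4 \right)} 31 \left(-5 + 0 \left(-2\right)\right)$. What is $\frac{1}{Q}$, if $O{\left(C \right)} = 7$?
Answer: $- \frac{1}{1085} \approx -0.00092166$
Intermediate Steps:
$Q = -1085$ ($Q = 7 \cdot 31 \left(-5 + 0 \left(-2\right)\right) = 217 \left(-5 + 0\right) = 217 \left(-5\right) = -1085$)
$\frac{1}{Q} = \frac{1}{-1085} = - \frac{1}{1085}$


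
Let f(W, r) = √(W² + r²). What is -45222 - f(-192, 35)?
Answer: -45222 - √38089 ≈ -45417.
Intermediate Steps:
-45222 - f(-192, 35) = -45222 - √((-192)² + 35²) = -45222 - √(36864 + 1225) = -45222 - √38089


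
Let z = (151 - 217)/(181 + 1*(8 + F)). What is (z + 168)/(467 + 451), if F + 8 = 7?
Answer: 103/564 ≈ 0.18262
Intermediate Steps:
F = -1 (F = -8 + 7 = -1)
z = -33/94 (z = (151 - 217)/(181 + 1*(8 - 1)) = -66/(181 + 1*7) = -66/(181 + 7) = -66/188 = -66*1/188 = -33/94 ≈ -0.35106)
(z + 168)/(467 + 451) = (-33/94 + 168)/(467 + 451) = (15759/94)/918 = (15759/94)*(1/918) = 103/564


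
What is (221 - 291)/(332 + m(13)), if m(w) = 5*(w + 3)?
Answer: -35/206 ≈ -0.16990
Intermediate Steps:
m(w) = 15 + 5*w (m(w) = 5*(3 + w) = 15 + 5*w)
(221 - 291)/(332 + m(13)) = (221 - 291)/(332 + (15 + 5*13)) = -70/(332 + (15 + 65)) = -70/(332 + 80) = -70/412 = -70*1/412 = -35/206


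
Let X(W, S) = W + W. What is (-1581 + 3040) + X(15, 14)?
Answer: 1489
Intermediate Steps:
X(W, S) = 2*W
(-1581 + 3040) + X(15, 14) = (-1581 + 3040) + 2*15 = 1459 + 30 = 1489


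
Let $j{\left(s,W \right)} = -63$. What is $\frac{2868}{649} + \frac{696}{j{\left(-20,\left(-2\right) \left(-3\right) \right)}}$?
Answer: $- \frac{90340}{13629} \approx -6.6285$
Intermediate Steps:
$\frac{2868}{649} + \frac{696}{j{\left(-20,\left(-2\right) \left(-3\right) \right)}} = \frac{2868}{649} + \frac{696}{-63} = 2868 \cdot \frac{1}{649} + 696 \left(- \frac{1}{63}\right) = \frac{2868}{649} - \frac{232}{21} = - \frac{90340}{13629}$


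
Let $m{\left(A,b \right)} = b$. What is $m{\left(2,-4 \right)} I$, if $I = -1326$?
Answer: $5304$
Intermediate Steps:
$m{\left(2,-4 \right)} I = \left(-4\right) \left(-1326\right) = 5304$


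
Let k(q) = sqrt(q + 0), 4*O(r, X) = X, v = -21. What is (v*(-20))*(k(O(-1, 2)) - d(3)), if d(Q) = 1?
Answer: -420 + 210*sqrt(2) ≈ -123.02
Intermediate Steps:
O(r, X) = X/4
k(q) = sqrt(q)
(v*(-20))*(k(O(-1, 2)) - d(3)) = (-21*(-20))*(sqrt((1/4)*2) - 1*1) = 420*(sqrt(1/2) - 1) = 420*(sqrt(2)/2 - 1) = 420*(-1 + sqrt(2)/2) = -420 + 210*sqrt(2)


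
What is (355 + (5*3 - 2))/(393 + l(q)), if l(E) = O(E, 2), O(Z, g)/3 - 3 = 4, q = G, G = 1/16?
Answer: 8/9 ≈ 0.88889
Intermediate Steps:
G = 1/16 ≈ 0.062500
q = 1/16 ≈ 0.062500
O(Z, g) = 21 (O(Z, g) = 9 + 3*4 = 9 + 12 = 21)
l(E) = 21
(355 + (5*3 - 2))/(393 + l(q)) = (355 + (5*3 - 2))/(393 + 21) = (355 + (15 - 2))/414 = (355 + 13)*(1/414) = 368*(1/414) = 8/9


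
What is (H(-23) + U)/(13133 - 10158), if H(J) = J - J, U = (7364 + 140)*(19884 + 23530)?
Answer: 46539808/425 ≈ 1.0951e+5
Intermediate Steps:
U = 325778656 (U = 7504*43414 = 325778656)
H(J) = 0
(H(-23) + U)/(13133 - 10158) = (0 + 325778656)/(13133 - 10158) = 325778656/2975 = 325778656*(1/2975) = 46539808/425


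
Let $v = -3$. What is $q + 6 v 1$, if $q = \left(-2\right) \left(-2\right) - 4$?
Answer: $-18$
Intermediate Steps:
$q = 0$ ($q = 4 - 4 = 0$)
$q + 6 v 1 = 0 + 6 \left(-3\right) 1 = 0 - 18 = -18$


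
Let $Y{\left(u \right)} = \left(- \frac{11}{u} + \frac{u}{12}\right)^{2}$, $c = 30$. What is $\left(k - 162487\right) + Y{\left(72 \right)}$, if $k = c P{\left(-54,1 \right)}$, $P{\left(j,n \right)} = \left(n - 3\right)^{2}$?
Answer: $- \frac{841533287}{5184} \approx -1.6233 \cdot 10^{5}$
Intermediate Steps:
$P{\left(j,n \right)} = \left(-3 + n\right)^{2}$
$Y{\left(u \right)} = \left(- \frac{11}{u} + \frac{u}{12}\right)^{2}$ ($Y{\left(u \right)} = \left(- \frac{11}{u} + u \frac{1}{12}\right)^{2} = \left(- \frac{11}{u} + \frac{u}{12}\right)^{2}$)
$k = 120$ ($k = 30 \left(-3 + 1\right)^{2} = 30 \left(-2\right)^{2} = 30 \cdot 4 = 120$)
$\left(k - 162487\right) + Y{\left(72 \right)} = \left(120 - 162487\right) + \frac{\left(-132 + 72^{2}\right)^{2}}{144 \cdot 5184} = -162367 + \frac{1}{144} \cdot \frac{1}{5184} \left(-132 + 5184\right)^{2} = -162367 + \frac{1}{144} \cdot \frac{1}{5184} \cdot 5052^{2} = -162367 + \frac{1}{144} \cdot \frac{1}{5184} \cdot 25522704 = -162367 + \frac{177241}{5184} = - \frac{841533287}{5184}$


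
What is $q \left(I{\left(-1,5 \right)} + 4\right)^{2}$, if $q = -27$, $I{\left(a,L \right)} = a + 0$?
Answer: $-243$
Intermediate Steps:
$I{\left(a,L \right)} = a$
$q \left(I{\left(-1,5 \right)} + 4\right)^{2} = - 27 \left(-1 + 4\right)^{2} = - 27 \cdot 3^{2} = \left(-27\right) 9 = -243$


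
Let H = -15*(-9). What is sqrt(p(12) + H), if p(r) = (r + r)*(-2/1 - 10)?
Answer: 3*I*sqrt(17) ≈ 12.369*I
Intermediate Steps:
H = 135
p(r) = -24*r (p(r) = (2*r)*(-2*1 - 10) = (2*r)*(-2 - 10) = (2*r)*(-12) = -24*r)
sqrt(p(12) + H) = sqrt(-24*12 + 135) = sqrt(-288 + 135) = sqrt(-153) = 3*I*sqrt(17)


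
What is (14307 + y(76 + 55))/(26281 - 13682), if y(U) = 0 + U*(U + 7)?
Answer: 32385/12599 ≈ 2.5704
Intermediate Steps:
y(U) = U*(7 + U) (y(U) = 0 + U*(7 + U) = U*(7 + U))
(14307 + y(76 + 55))/(26281 - 13682) = (14307 + (76 + 55)*(7 + (76 + 55)))/(26281 - 13682) = (14307 + 131*(7 + 131))/12599 = (14307 + 131*138)*(1/12599) = (14307 + 18078)*(1/12599) = 32385*(1/12599) = 32385/12599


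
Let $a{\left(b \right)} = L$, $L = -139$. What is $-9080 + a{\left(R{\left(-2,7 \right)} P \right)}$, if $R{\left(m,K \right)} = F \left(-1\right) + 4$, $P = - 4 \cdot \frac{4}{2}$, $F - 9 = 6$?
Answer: $-9219$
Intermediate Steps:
$F = 15$ ($F = 9 + 6 = 15$)
$P = -8$ ($P = - 4 \cdot 4 \cdot \frac{1}{2} = \left(-4\right) 2 = -8$)
$R{\left(m,K \right)} = -11$ ($R{\left(m,K \right)} = 15 \left(-1\right) + 4 = -15 + 4 = -11$)
$a{\left(b \right)} = -139$
$-9080 + a{\left(R{\left(-2,7 \right)} P \right)} = -9080 - 139 = -9219$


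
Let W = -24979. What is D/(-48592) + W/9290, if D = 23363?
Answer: -715410919/225709840 ≈ -3.1696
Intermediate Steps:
D/(-48592) + W/9290 = 23363/(-48592) - 24979/9290 = 23363*(-1/48592) - 24979*1/9290 = -23363/48592 - 24979/9290 = -715410919/225709840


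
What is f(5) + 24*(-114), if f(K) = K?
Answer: -2731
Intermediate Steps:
f(5) + 24*(-114) = 5 + 24*(-114) = 5 - 2736 = -2731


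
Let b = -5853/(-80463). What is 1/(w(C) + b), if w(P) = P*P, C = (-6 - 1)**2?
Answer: 26821/64399172 ≈ 0.00041648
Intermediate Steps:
b = 1951/26821 (b = -5853*(-1/80463) = 1951/26821 ≈ 0.072742)
C = 49 (C = (-7)**2 = 49)
w(P) = P**2
1/(w(C) + b) = 1/(49**2 + 1951/26821) = 1/(2401 + 1951/26821) = 1/(64399172/26821) = 26821/64399172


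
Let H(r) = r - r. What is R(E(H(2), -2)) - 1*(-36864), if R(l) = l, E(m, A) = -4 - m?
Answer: 36860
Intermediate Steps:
H(r) = 0
R(E(H(2), -2)) - 1*(-36864) = (-4 - 1*0) - 1*(-36864) = (-4 + 0) + 36864 = -4 + 36864 = 36860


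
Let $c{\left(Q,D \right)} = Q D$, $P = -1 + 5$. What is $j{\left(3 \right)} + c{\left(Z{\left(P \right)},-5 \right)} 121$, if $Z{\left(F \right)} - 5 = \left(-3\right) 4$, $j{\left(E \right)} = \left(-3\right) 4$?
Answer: $4223$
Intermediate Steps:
$j{\left(E \right)} = -12$
$P = 4$
$Z{\left(F \right)} = -7$ ($Z{\left(F \right)} = 5 - 12 = -7$)
$c{\left(Q,D \right)} = D Q$
$j{\left(3 \right)} + c{\left(Z{\left(P \right)},-5 \right)} 121 = -12 + \left(-5\right) \left(-7\right) 121 = -12 + 35 \cdot 121 = -12 + 4235 = 4223$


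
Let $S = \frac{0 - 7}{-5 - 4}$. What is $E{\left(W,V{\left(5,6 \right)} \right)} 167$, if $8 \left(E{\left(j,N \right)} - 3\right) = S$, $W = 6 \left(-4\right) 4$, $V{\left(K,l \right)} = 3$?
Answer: $\frac{37241}{72} \approx 517.24$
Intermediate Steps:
$W = -96$ ($W = \left(-24\right) 4 = -96$)
$S = \frac{7}{9}$ ($S = - \frac{7}{-9} = \left(-7\right) \left(- \frac{1}{9}\right) = \frac{7}{9} \approx 0.77778$)
$E{\left(j,N \right)} = \frac{223}{72}$ ($E{\left(j,N \right)} = 3 + \frac{1}{8} \cdot \frac{7}{9} = 3 + \frac{7}{72} = \frac{223}{72}$)
$E{\left(W,V{\left(5,6 \right)} \right)} 167 = \frac{223}{72} \cdot 167 = \frac{37241}{72}$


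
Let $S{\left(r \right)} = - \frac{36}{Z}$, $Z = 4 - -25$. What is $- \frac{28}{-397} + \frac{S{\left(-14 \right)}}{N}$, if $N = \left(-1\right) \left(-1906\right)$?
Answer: $\frac{766690}{10971889} \approx 0.069878$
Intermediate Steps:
$Z = 29$ ($Z = 4 + 25 = 29$)
$N = 1906$
$S{\left(r \right)} = - \frac{36}{29}$
$- \frac{28}{-397} + \frac{S{\left(-14 \right)}}{N} = - \frac{28}{-397} - \frac{36}{29 \cdot 1906} = \left(-28\right) \left(- \frac{1}{397}\right) - \frac{18}{27637} = \frac{28}{397} - \frac{18}{27637} = \frac{766690}{10971889}$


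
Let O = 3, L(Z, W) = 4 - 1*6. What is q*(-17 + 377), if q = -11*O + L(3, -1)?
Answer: -12600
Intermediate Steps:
L(Z, W) = -2 (L(Z, W) = 4 - 6 = -2)
q = -35 (q = -11*3 - 2 = -33 - 2 = -35)
q*(-17 + 377) = -35*(-17 + 377) = -35*360 = -12600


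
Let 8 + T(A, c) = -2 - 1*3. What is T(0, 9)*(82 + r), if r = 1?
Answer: -1079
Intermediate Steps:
T(A, c) = -13 (T(A, c) = -8 + (-2 - 1*3) = -8 + (-2 - 3) = -8 - 5 = -13)
T(0, 9)*(82 + r) = -13*(82 + 1) = -13*83 = -1079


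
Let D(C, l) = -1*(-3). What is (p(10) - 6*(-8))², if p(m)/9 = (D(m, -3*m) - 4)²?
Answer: 3249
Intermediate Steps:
D(C, l) = 3
p(m) = 9 (p(m) = 9*(3 - 4)² = 9*(-1)² = 9*1 = 9)
(p(10) - 6*(-8))² = (9 - 6*(-8))² = (9 + 48)² = 57² = 3249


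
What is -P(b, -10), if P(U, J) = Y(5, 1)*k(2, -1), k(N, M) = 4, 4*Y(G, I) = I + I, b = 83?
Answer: -2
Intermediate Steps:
Y(G, I) = I/2 (Y(G, I) = (I + I)/4 = (2*I)/4 = I/2)
P(U, J) = 2 (P(U, J) = ((1/2)*1)*4 = (1/2)*4 = 2)
-P(b, -10) = -1*2 = -2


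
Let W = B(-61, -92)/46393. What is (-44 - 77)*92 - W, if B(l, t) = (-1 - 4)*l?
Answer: -516447181/46393 ≈ -11132.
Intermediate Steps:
B(l, t) = -5*l
W = 305/46393 (W = -5*(-61)/46393 = 305*(1/46393) = 305/46393 ≈ 0.0065743)
(-44 - 77)*92 - W = (-44 - 77)*92 - 1*305/46393 = -121*92 - 305/46393 = -11132 - 305/46393 = -516447181/46393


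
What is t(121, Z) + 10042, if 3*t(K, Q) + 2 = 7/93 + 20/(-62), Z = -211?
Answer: 2801509/279 ≈ 10041.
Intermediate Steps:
t(K, Q) = -209/279 (t(K, Q) = -⅔ + (7/93 + 20/(-62))/3 = -⅔ + (7*(1/93) + 20*(-1/62))/3 = -⅔ + (7/93 - 10/31)/3 = -⅔ + (⅓)*(-23/93) = -⅔ - 23/279 = -209/279)
t(121, Z) + 10042 = -209/279 + 10042 = 2801509/279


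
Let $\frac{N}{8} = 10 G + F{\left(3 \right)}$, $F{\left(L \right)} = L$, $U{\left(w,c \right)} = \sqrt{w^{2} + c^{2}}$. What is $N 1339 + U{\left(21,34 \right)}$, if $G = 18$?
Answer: $1960296 + \sqrt{1597} \approx 1.9603 \cdot 10^{6}$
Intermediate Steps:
$U{\left(w,c \right)} = \sqrt{c^{2} + w^{2}}$
$N = 1464$ ($N = 8 \left(10 \cdot 18 + 3\right) = 8 \left(180 + 3\right) = 8 \cdot 183 = 1464$)
$N 1339 + U{\left(21,34 \right)} = 1464 \cdot 1339 + \sqrt{34^{2} + 21^{2}} = 1960296 + \sqrt{1156 + 441} = 1960296 + \sqrt{1597}$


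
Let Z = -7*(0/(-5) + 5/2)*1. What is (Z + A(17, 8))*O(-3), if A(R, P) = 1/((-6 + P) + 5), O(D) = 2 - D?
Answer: -1215/14 ≈ -86.786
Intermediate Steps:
A(R, P) = 1/(-1 + P)
Z = -35/2 (Z = -7*(0*(-1/5) + 5*(1/2))*1 = -7*(0 + 5/2)*1 = -7*5/2*1 = -35/2*1 = -35/2 ≈ -17.500)
(Z + A(17, 8))*O(-3) = (-35/2 + 1/(-1 + 8))*(2 - 1*(-3)) = (-35/2 + 1/7)*(2 + 3) = (-35/2 + 1/7)*5 = -243/14*5 = -1215/14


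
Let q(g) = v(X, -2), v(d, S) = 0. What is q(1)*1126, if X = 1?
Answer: 0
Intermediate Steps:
q(g) = 0
q(1)*1126 = 0*1126 = 0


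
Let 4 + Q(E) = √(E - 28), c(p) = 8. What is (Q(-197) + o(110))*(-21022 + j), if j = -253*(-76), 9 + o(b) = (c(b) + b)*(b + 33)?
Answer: -30248634 - 26910*I ≈ -3.0249e+7 - 26910.0*I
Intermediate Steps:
o(b) = -9 + (8 + b)*(33 + b) (o(b) = -9 + (8 + b)*(b + 33) = -9 + (8 + b)*(33 + b))
j = 19228
Q(E) = -4 + √(-28 + E) (Q(E) = -4 + √(E - 28) = -4 + √(-28 + E))
(Q(-197) + o(110))*(-21022 + j) = ((-4 + √(-28 - 197)) + (255 + 110² + 41*110))*(-21022 + 19228) = ((-4 + √(-225)) + (255 + 12100 + 4510))*(-1794) = ((-4 + 15*I) + 16865)*(-1794) = (16861 + 15*I)*(-1794) = -30248634 - 26910*I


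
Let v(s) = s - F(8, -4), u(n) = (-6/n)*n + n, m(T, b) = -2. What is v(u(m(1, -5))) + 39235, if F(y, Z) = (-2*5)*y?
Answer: 39307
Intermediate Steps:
F(y, Z) = -10*y
u(n) = -6 + n
v(s) = 80 + s (v(s) = s - (-10)*8 = s - 1*(-80) = s + 80 = 80 + s)
v(u(m(1, -5))) + 39235 = (80 + (-6 - 2)) + 39235 = (80 - 8) + 39235 = 72 + 39235 = 39307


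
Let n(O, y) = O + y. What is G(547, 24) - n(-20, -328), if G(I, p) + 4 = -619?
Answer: -275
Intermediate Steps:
G(I, p) = -623 (G(I, p) = -4 - 619 = -623)
G(547, 24) - n(-20, -328) = -623 - (-20 - 328) = -623 - 1*(-348) = -623 + 348 = -275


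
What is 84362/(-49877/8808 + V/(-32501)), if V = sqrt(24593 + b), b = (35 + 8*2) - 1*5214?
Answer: -39148753997090262838992/2627809301581162609 + 212715042461808768*sqrt(19430)/2627809301581162609 ≈ -14887.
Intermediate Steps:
b = -5163 (b = (35 + 16) - 5214 = 51 - 5214 = -5163)
V = sqrt(19430) (V = sqrt(24593 - 5163) = sqrt(19430) ≈ 139.39)
84362/(-49877/8808 + V/(-32501)) = 84362/(-49877/8808 + sqrt(19430)/(-32501)) = 84362/(-49877*1/8808 + sqrt(19430)*(-1/32501)) = 84362/(-49877/8808 - sqrt(19430)/32501)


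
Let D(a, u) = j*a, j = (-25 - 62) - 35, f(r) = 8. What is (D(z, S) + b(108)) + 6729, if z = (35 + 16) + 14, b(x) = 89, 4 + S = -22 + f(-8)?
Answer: -1112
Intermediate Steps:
S = -18 (S = -4 + (-22 + 8) = -4 - 14 = -18)
j = -122 (j = -87 - 35 = -122)
z = 65 (z = 51 + 14 = 65)
D(a, u) = -122*a
(D(z, S) + b(108)) + 6729 = (-122*65 + 89) + 6729 = (-7930 + 89) + 6729 = -7841 + 6729 = -1112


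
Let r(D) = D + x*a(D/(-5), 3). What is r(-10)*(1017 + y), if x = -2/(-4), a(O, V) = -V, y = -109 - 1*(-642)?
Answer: -17825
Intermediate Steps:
y = 533 (y = -109 + 642 = 533)
x = ½ (x = -2*(-¼) = ½ ≈ 0.50000)
r(D) = -3/2 + D (r(D) = D + (-1*3)/2 = D + (½)*(-3) = D - 3/2 = -3/2 + D)
r(-10)*(1017 + y) = (-3/2 - 10)*(1017 + 533) = -23/2*1550 = -17825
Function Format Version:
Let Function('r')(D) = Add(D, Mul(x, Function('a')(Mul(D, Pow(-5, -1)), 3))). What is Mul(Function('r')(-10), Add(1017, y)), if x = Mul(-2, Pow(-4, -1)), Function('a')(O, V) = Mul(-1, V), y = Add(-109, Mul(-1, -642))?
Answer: -17825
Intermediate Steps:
y = 533 (y = Add(-109, 642) = 533)
x = Rational(1, 2) (x = Mul(-2, Rational(-1, 4)) = Rational(1, 2) ≈ 0.50000)
Function('r')(D) = Add(Rational(-3, 2), D) (Function('r')(D) = Add(D, Mul(Rational(1, 2), Mul(-1, 3))) = Add(D, Mul(Rational(1, 2), -3)) = Add(D, Rational(-3, 2)) = Add(Rational(-3, 2), D))
Mul(Function('r')(-10), Add(1017, y)) = Mul(Add(Rational(-3, 2), -10), Add(1017, 533)) = Mul(Rational(-23, 2), 1550) = -17825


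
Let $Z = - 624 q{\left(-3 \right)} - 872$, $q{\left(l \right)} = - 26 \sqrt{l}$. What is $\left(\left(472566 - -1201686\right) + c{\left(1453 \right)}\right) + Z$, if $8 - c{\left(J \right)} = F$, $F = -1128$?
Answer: $1674516 + 16224 i \sqrt{3} \approx 1.6745 \cdot 10^{6} + 28101.0 i$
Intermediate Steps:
$c{\left(J \right)} = 1136$ ($c{\left(J \right)} = 8 - -1128 = 8 + 1128 = 1136$)
$Z = -872 + 16224 i \sqrt{3}$ ($Z = - 624 \left(- 26 \sqrt{-3}\right) - 872 = - 624 \left(- 26 i \sqrt{3}\right) - 872 = 16224 i \sqrt{3} - 872 = -872 + 16224 i \sqrt{3} \approx -872.0 + 28101.0 i$)
$\left(\left(472566 - -1201686\right) + c{\left(1453 \right)}\right) + Z = \left(\left(472566 - -1201686\right) + 1136\right) - \left(872 - 16224 i \sqrt{3}\right) = \left(\left(472566 + 1201686\right) + 1136\right) - \left(872 - 16224 i \sqrt{3}\right) = \left(1674252 + 1136\right) - \left(872 - 16224 i \sqrt{3}\right) = 1675388 - \left(872 - 16224 i \sqrt{3}\right) = 1674516 + 16224 i \sqrt{3}$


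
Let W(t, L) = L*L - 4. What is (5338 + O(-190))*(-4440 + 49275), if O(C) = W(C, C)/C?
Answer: 4385418954/19 ≈ 2.3081e+8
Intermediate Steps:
W(t, L) = -4 + L² (W(t, L) = L² - 4 = -4 + L²)
O(C) = (-4 + C²)/C
(5338 + O(-190))*(-4440 + 49275) = (5338 + (-190 - 4/(-190)))*(-4440 + 49275) = (5338 + (-190 - 4*(-1/190)))*44835 = (5338 + (-190 + 2/95))*44835 = (5338 - 18048/95)*44835 = (489062/95)*44835 = 4385418954/19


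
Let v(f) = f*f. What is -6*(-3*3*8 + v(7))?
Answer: 138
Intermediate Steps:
v(f) = f²
-6*(-3*3*8 + v(7)) = -6*(-3*3*8 + 7²) = -6*(-9*8 + 49) = -6*(-72 + 49) = -6*(-23) = 138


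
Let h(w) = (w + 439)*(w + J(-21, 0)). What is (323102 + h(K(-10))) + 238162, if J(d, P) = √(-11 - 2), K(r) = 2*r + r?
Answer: 548994 + 409*I*√13 ≈ 5.4899e+5 + 1474.7*I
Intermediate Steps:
K(r) = 3*r
J(d, P) = I*√13 (J(d, P) = √(-13) = I*√13)
h(w) = (439 + w)*(w + I*√13) (h(w) = (w + 439)*(w + I*√13) = (439 + w)*(w + I*√13))
(323102 + h(K(-10))) + 238162 = (323102 + ((3*(-10))² + 439*(3*(-10)) + 439*I*√13 + I*(3*(-10))*√13)) + 238162 = (323102 + ((-30)² + 439*(-30) + 439*I*√13 + I*(-30)*√13)) + 238162 = (323102 + (900 - 13170 + 439*I*√13 - 30*I*√13)) + 238162 = (323102 + (-12270 + 409*I*√13)) + 238162 = (310832 + 409*I*√13) + 238162 = 548994 + 409*I*√13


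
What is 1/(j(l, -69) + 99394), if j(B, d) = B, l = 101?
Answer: 1/99495 ≈ 1.0051e-5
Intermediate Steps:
1/(j(l, -69) + 99394) = 1/(101 + 99394) = 1/99495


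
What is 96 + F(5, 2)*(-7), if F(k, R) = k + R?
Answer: 47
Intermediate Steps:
F(k, R) = R + k
96 + F(5, 2)*(-7) = 96 + (2 + 5)*(-7) = 96 + 7*(-7) = 96 - 49 = 47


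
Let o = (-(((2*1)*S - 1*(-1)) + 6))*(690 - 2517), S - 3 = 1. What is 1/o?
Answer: 1/27405 ≈ 3.6490e-5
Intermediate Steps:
S = 4 (S = 3 + 1 = 4)
o = 27405 (o = (-(((2*1)*4 - 1*(-1)) + 6))*(690 - 2517) = -((2*4 + 1) + 6)*(-1827) = -((8 + 1) + 6)*(-1827) = -(9 + 6)*(-1827) = -1*15*(-1827) = -15*(-1827) = 27405)
1/o = 1/27405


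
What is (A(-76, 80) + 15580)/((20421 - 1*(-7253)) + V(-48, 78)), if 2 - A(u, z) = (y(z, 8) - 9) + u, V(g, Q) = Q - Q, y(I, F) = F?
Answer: 15659/27674 ≈ 0.56584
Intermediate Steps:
V(g, Q) = 0
A(u, z) = 3 - u (A(u, z) = 2 - ((8 - 9) + u) = 2 - (-1 + u) = 2 + (1 - u) = 3 - u)
(A(-76, 80) + 15580)/((20421 - 1*(-7253)) + V(-48, 78)) = ((3 - 1*(-76)) + 15580)/((20421 - 1*(-7253)) + 0) = ((3 + 76) + 15580)/((20421 + 7253) + 0) = (79 + 15580)/(27674 + 0) = 15659/27674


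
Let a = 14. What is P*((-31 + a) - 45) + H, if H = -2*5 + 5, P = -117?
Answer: 7249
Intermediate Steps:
H = -5 (H = -10 + 5 = -5)
P*((-31 + a) - 45) + H = -117*((-31 + 14) - 45) - 5 = -117*(-17 - 45) - 5 = -117*(-62) - 5 = 7254 - 5 = 7249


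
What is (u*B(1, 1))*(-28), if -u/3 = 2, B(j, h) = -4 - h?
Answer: -840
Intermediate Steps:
u = -6 (u = -3*2 = -6)
(u*B(1, 1))*(-28) = -6*(-4 - 1*1)*(-28) = -6*(-4 - 1)*(-28) = -6*(-5)*(-28) = 30*(-28) = -840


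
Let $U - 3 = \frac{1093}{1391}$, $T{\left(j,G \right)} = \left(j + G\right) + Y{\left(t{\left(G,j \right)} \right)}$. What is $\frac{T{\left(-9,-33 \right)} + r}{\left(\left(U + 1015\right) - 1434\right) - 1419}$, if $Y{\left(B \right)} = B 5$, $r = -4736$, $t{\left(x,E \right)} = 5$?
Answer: $\frac{6611423}{2551392} \approx 2.5913$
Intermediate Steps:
$Y{\left(B \right)} = 5 B$
$T{\left(j,G \right)} = 25 + G + j$ ($T{\left(j,G \right)} = \left(j + G\right) + 5 \cdot 5 = \left(G + j\right) + 25 = 25 + G + j$)
$U = \frac{5266}{1391}$ ($U = 3 + \frac{1093}{1391} = \frac{5266}{1391} \approx 3.7858$)
$\frac{T{\left(-9,-33 \right)} + r}{\left(\left(U + 1015\right) - 1434\right) - 1419} = \frac{\left(25 - 33 - 9\right) - 4736}{\left(\left(\frac{5266}{1391} + 1015\right) - 1434\right) - 1419} = \frac{-17 - 4736}{\left(\frac{1417131}{1391} - 1434\right) - 1419} = - \frac{4753}{- \frac{577563}{1391} - 1419} = - \frac{4753}{- \frac{2551392}{1391}} = \left(-4753\right) \left(- \frac{1391}{2551392}\right) = \frac{6611423}{2551392}$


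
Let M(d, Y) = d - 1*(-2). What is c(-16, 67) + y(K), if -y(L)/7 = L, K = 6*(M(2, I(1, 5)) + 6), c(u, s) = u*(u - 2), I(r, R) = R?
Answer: -132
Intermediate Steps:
M(d, Y) = 2 + d (M(d, Y) = d + 2 = 2 + d)
c(u, s) = u*(-2 + u)
K = 60 (K = 6*((2 + 2) + 6) = 6*(4 + 6) = 6*10 = 60)
y(L) = -7*L
c(-16, 67) + y(K) = -16*(-2 - 16) - 7*60 = -16*(-18) - 420 = 288 - 420 = -132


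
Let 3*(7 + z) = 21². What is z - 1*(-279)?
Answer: 419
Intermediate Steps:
z = 140 (z = -7 + (⅓)*21² = -7 + (⅓)*441 = -7 + 147 = 140)
z - 1*(-279) = 140 - 1*(-279) = 140 + 279 = 419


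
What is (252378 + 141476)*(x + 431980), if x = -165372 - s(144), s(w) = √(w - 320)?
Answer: 105004627232 - 1575416*I*√11 ≈ 1.05e+11 - 5.2251e+6*I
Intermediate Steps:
s(w) = √(-320 + w)
x = -165372 - 4*I*√11 (x = -165372 - √(-320 + 144) = -165372 - √(-176) = -165372 - 4*I*√11 ≈ -1.6537e+5 - 13.266*I)
(252378 + 141476)*(x + 431980) = (252378 + 141476)*((-165372 - 4*I*√11) + 431980) = 393854*(266608 - 4*I*√11) = 105004627232 - 1575416*I*√11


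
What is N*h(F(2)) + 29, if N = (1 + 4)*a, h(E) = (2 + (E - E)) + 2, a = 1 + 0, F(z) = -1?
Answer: 49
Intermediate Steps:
a = 1
h(E) = 4 (h(E) = (2 + 0) + 2 = 2 + 2 = 4)
N = 5 (N = (1 + 4)*1 = 5*1 = 5)
N*h(F(2)) + 29 = 5*4 + 29 = 20 + 29 = 49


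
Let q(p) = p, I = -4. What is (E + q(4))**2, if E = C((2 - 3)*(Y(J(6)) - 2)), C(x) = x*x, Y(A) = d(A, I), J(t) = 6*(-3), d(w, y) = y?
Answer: 1600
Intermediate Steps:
J(t) = -18
Y(A) = -4
C(x) = x**2
E = 36 (E = ((2 - 3)*(-4 - 2))**2 = (-1*(-6))**2 = 6**2 = 36)
(E + q(4))**2 = (36 + 4)**2 = 40**2 = 1600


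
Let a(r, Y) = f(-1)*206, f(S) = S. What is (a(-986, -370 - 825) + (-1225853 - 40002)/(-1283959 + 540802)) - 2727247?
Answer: -2026924523266/743157 ≈ -2.7275e+6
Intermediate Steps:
a(r, Y) = -206 (a(r, Y) = -1*206 = -206)
(a(-986, -370 - 825) + (-1225853 - 40002)/(-1283959 + 540802)) - 2727247 = (-206 + (-1225853 - 40002)/(-1283959 + 540802)) - 2727247 = (-206 - 1265855/(-743157)) - 2727247 = (-206 - 1265855*(-1/743157)) - 2727247 = (-206 + 1265855/743157) - 2727247 = -151824487/743157 - 2727247 = -2026924523266/743157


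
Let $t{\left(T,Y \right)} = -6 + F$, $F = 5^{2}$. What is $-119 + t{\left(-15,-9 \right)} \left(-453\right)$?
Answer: $-8726$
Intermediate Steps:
$F = 25$
$t{\left(T,Y \right)} = 19$ ($t{\left(T,Y \right)} = -6 + 25 = 19$)
$-119 + t{\left(-15,-9 \right)} \left(-453\right) = -119 + 19 \left(-453\right) = -119 - 8607 = -8726$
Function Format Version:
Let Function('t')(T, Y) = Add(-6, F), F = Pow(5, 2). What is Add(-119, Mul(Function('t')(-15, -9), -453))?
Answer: -8726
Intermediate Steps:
F = 25
Function('t')(T, Y) = 19 (Function('t')(T, Y) = Add(-6, 25) = 19)
Add(-119, Mul(Function('t')(-15, -9), -453)) = Add(-119, Mul(19, -453)) = Add(-119, -8607) = -8726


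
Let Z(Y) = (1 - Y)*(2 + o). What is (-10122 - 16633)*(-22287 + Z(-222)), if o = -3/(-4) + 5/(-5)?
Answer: 2343390185/4 ≈ 5.8585e+8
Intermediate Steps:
o = -1/4 (o = -3*(-1/4) + 5*(-1/5) = 3/4 - 1 = -1/4 ≈ -0.25000)
Z(Y) = 7/4 - 7*Y/4 (Z(Y) = (1 - Y)*(2 - 1/4) = (1 - Y)*(7/4) = 7/4 - 7*Y/4)
(-10122 - 16633)*(-22287 + Z(-222)) = (-10122 - 16633)*(-22287 + (7/4 - 7/4*(-222))) = -26755*(-22287 + (7/4 + 777/2)) = -26755*(-22287 + 1561/4) = -26755*(-87587/4) = 2343390185/4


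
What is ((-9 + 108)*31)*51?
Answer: 156519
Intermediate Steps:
((-9 + 108)*31)*51 = (99*31)*51 = 3069*51 = 156519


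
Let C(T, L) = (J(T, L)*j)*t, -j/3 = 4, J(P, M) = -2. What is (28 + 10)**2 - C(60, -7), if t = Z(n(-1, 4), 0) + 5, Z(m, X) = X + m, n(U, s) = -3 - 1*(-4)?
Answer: 1300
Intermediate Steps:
n(U, s) = 1 (n(U, s) = -3 + 4 = 1)
j = -12 (j = -3*4 = -12)
t = 6 (t = (0 + 1) + 5 = 1 + 5 = 6)
C(T, L) = 144 (C(T, L) = -2*(-12)*6 = 24*6 = 144)
(28 + 10)**2 - C(60, -7) = (28 + 10)**2 - 1*144 = 38**2 - 144 = 1444 - 144 = 1300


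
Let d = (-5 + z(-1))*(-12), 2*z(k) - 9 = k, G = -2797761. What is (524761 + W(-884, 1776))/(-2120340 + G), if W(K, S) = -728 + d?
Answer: -524045/4918101 ≈ -0.10655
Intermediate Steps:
z(k) = 9/2 + k/2
d = 12 (d = (-5 + (9/2 + (½)*(-1)))*(-12) = (-5 + (9/2 - ½))*(-12) = (-5 + 4)*(-12) = -1*(-12) = 12)
W(K, S) = -716 (W(K, S) = -728 + 12 = -716)
(524761 + W(-884, 1776))/(-2120340 + G) = (524761 - 716)/(-2120340 - 2797761) = 524045/(-4918101) = 524045*(-1/4918101) = -524045/4918101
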